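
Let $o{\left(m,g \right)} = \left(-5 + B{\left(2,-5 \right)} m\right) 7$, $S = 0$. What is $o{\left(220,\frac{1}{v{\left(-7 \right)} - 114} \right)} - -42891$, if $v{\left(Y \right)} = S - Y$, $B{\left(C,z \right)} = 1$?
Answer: $44396$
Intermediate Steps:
$v{\left(Y \right)} = - Y$ ($v{\left(Y \right)} = 0 - Y = - Y$)
$o{\left(m,g \right)} = -35 + 7 m$ ($o{\left(m,g \right)} = \left(-5 + 1 m\right) 7 = \left(-5 + m\right) 7 = -35 + 7 m$)
$o{\left(220,\frac{1}{v{\left(-7 \right)} - 114} \right)} - -42891 = \left(-35 + 7 \cdot 220\right) - -42891 = \left(-35 + 1540\right) + 42891 = 1505 + 42891 = 44396$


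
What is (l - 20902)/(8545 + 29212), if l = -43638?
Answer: -64540/37757 ≈ -1.7094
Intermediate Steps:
(l - 20902)/(8545 + 29212) = (-43638 - 20902)/(8545 + 29212) = -64540/37757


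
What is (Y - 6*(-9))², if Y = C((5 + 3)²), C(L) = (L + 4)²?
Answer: 21883684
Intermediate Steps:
C(L) = (4 + L)²
Y = 4624 (Y = (4 + (5 + 3)²)² = (4 + 8²)² = (4 + 64)² = 68² = 4624)
(Y - 6*(-9))² = (4624 - 6*(-9))² = (4624 + 54)² = 4678² = 21883684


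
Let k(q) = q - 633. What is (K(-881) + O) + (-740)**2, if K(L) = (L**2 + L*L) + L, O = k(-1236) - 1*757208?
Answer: 1339964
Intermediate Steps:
k(q) = -633 + q
O = -759077 (O = (-633 - 1236) - 1*757208 = -1869 - 757208 = -759077)
K(L) = L + 2*L**2 (K(L) = (L**2 + L**2) + L = 2*L**2 + L = L + 2*L**2)
(K(-881) + O) + (-740)**2 = (-881*(1 + 2*(-881)) - 759077) + (-740)**2 = (-881*(1 - 1762) - 759077) + 547600 = (-881*(-1761) - 759077) + 547600 = (1551441 - 759077) + 547600 = 792364 + 547600 = 1339964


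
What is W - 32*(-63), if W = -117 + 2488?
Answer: 4387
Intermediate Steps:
W = 2371
W - 32*(-63) = 2371 - 32*(-63) = 2371 + 2016 = 4387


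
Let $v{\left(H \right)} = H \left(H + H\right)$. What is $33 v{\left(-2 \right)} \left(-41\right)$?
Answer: $-10824$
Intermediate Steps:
$v{\left(H \right)} = 2 H^{2}$ ($v{\left(H \right)} = H 2 H = 2 H^{2}$)
$33 v{\left(-2 \right)} \left(-41\right) = 33 \cdot 2 \left(-2\right)^{2} \left(-41\right) = 33 \cdot 2 \cdot 4 \left(-41\right) = 33 \cdot 8 \left(-41\right) = 264 \left(-41\right) = -10824$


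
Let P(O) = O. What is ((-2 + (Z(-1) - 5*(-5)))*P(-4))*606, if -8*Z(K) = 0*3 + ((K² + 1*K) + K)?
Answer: -56055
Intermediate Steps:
Z(K) = -K/4 - K²/8 (Z(K) = -(0*3 + ((K² + 1*K) + K))/8 = -(0 + ((K² + K) + K))/8 = -(0 + ((K + K²) + K))/8 = -(0 + (K² + 2*K))/8 = -(K² + 2*K)/8 = -K/4 - K²/8)
((-2 + (Z(-1) - 5*(-5)))*P(-4))*606 = ((-2 + (-⅛*(-1)*(2 - 1) - 5*(-5)))*(-4))*606 = ((-2 + (-⅛*(-1)*1 + 25))*(-4))*606 = ((-2 + (⅛ + 25))*(-4))*606 = ((-2 + 201/8)*(-4))*606 = ((185/8)*(-4))*606 = -185/2*606 = -56055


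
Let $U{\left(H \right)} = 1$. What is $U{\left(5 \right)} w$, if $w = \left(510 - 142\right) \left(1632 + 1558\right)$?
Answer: $1173920$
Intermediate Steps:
$w = 1173920$ ($w = 368 \cdot 3190 = 1173920$)
$U{\left(5 \right)} w = 1 \cdot 1173920 = 1173920$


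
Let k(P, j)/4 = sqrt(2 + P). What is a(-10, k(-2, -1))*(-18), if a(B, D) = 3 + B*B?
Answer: -1854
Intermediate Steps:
k(P, j) = 4*sqrt(2 + P)
a(B, D) = 3 + B**2
a(-10, k(-2, -1))*(-18) = (3 + (-10)**2)*(-18) = (3 + 100)*(-18) = 103*(-18) = -1854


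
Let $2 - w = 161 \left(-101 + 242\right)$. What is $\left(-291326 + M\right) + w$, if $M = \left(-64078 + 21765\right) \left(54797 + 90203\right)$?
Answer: $-6135699025$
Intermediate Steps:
$M = -6135385000$ ($M = \left(-42313\right) 145000 = -6135385000$)
$w = -22699$ ($w = 2 - 161 \left(-101 + 242\right) = 2 - 161 \cdot 141 = 2 - 22701 = -22699$)
$\left(-291326 + M\right) + w = \left(-291326 - 6135385000\right) - 22699 = -6135676326 - 22699 = -6135699025$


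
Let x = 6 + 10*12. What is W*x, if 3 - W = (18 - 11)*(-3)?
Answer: 3024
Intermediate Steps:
W = 24 (W = 3 - (18 - 11)*(-3) = 3 - 7*(-3) = 3 - 1*(-21) = 3 + 21 = 24)
x = 126 (x = 6 + 120 = 126)
W*x = 24*126 = 3024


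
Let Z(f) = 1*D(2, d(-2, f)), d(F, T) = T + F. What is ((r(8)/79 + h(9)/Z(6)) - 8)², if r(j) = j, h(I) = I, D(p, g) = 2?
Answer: 288369/24964 ≈ 11.551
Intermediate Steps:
d(F, T) = F + T
Z(f) = 2 (Z(f) = 1*2 = 2)
((r(8)/79 + h(9)/Z(6)) - 8)² = ((8/79 + 9/2) - 8)² = (727/158 - 8)² = (-537/158)² = 288369/24964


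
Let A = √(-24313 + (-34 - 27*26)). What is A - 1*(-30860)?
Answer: 30860 + I*√25049 ≈ 30860.0 + 158.27*I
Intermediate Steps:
A = I*√25049 (A = √(-24313 + (-34 - 702)) = √(-24313 - 736) = √(-25049) = I*√25049 ≈ 158.27*I)
A - 1*(-30860) = I*√25049 - 1*(-30860) = I*√25049 + 30860 = 30860 + I*√25049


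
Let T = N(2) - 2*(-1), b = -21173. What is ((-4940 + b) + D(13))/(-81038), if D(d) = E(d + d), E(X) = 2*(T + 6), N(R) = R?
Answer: 26093/81038 ≈ 0.32198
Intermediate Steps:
T = 4 (T = 2 - 2*(-1) = 2 + 2 = 4)
E(X) = 20 (E(X) = 2*(4 + 6) = 2*10 = 20)
D(d) = 20
((-4940 + b) + D(13))/(-81038) = ((-4940 - 21173) + 20)/(-81038) = (-26113 + 20)*(-1/81038) = -26093*(-1/81038) = 26093/81038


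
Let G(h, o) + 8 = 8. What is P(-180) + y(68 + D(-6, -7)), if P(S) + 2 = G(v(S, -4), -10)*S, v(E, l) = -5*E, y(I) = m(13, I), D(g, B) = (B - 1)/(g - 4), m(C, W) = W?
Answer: 334/5 ≈ 66.800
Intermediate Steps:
D(g, B) = (-1 + B)/(-4 + g)
y(I) = I
G(h, o) = 0 (G(h, o) = -8 + 8 = 0)
P(S) = -2 (P(S) = -2 + 0*S = -2 + 0 = -2)
P(-180) + y(68 + D(-6, -7)) = -2 + (68 + (-1 - 7)/(-4 - 6)) = -2 + (68 - 8/(-10)) = -2 + (68 - ⅒*(-8)) = -2 + (68 + ⅘) = -2 + 344/5 = 334/5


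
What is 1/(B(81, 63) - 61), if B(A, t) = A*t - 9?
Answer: 1/5033 ≈ 0.00019869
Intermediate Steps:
B(A, t) = -9 + A*t
1/(B(81, 63) - 61) = 1/((-9 + 81*63) - 61) = 1/((-9 + 5103) - 61) = 1/(5094 - 61) = 1/5033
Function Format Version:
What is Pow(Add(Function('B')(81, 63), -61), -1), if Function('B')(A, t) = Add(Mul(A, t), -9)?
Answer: Rational(1, 5033) ≈ 0.00019869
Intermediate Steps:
Function('B')(A, t) = Add(-9, Mul(A, t))
Pow(Add(Function('B')(81, 63), -61), -1) = Pow(Add(Add(-9, Mul(81, 63)), -61), -1) = Pow(Add(Add(-9, 5103), -61), -1) = Pow(Add(5094, -61), -1) = Pow(5033, -1) = Rational(1, 5033)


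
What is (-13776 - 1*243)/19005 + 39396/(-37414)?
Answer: -212204641/118508845 ≈ -1.7906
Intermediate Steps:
(-13776 - 1*243)/19005 + 39396/(-37414) = (-13776 - 243)*(1/19005) + 39396*(-1/37414) = -14019*1/19005 - 19698/18707 = -4673/6335 - 19698/18707 = -212204641/118508845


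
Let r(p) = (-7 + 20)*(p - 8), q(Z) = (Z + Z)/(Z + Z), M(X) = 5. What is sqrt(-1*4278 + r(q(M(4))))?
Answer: I*sqrt(4369) ≈ 66.098*I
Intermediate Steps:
q(Z) = 1 (q(Z) = (2*Z)/((2*Z)) = (2*Z)*(1/(2*Z)) = 1)
r(p) = -104 + 13*p (r(p) = 13*(-8 + p) = -104 + 13*p)
sqrt(-1*4278 + r(q(M(4)))) = sqrt(-1*4278 + (-104 + 13*1)) = sqrt(-4278 + (-104 + 13)) = sqrt(-4278 - 91) = sqrt(-4369) = I*sqrt(4369)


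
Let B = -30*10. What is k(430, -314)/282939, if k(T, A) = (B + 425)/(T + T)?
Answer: 25/48665508 ≈ 5.1371e-7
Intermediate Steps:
B = -300
k(T, A) = 125/(2*T) (k(T, A) = (-300 + 425)/(T + T) = 125/((2*T)) = 125*(1/(2*T)) = 125/(2*T))
k(430, -314)/282939 = ((125/2)/430)/282939 = ((125/2)*(1/430))*(1/282939) = (25/172)*(1/282939) = 25/48665508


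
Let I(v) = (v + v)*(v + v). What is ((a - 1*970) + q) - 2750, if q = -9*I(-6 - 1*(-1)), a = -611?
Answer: -5231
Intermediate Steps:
I(v) = 4*v² (I(v) = (2*v)*(2*v) = 4*v²)
q = -900 (q = -36*(-6 - 1*(-1))² = -36*(-6 + 1)² = -36*(-5)² = -36*25 = -9*100 = -900)
((a - 1*970) + q) - 2750 = ((-611 - 1*970) - 900) - 2750 = ((-611 - 970) - 900) - 2750 = (-1581 - 900) - 2750 = -2481 - 2750 = -5231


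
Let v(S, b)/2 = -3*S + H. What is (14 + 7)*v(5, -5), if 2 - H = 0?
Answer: -546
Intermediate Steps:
H = 2 (H = 2 - 1*0 = 2 + 0 = 2)
v(S, b) = 4 - 6*S (v(S, b) = 2*(-3*S + 2) = 2*(2 - 3*S) = 4 - 6*S)
(14 + 7)*v(5, -5) = (14 + 7)*(4 - 6*5) = 21*(4 - 30) = 21*(-26) = -546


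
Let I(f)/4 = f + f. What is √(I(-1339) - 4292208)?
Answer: 2*I*√1075730 ≈ 2074.3*I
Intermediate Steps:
I(f) = 8*f (I(f) = 4*(f + f) = 4*(2*f) = 8*f)
√(I(-1339) - 4292208) = √(8*(-1339) - 4292208) = √(-10712 - 4292208) = √(-4302920) = 2*I*√1075730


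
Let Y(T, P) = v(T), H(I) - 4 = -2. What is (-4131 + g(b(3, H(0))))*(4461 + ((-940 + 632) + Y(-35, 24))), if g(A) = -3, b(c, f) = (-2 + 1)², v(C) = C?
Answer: -17023812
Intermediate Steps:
H(I) = 2 (H(I) = 4 - 2 = 2)
b(c, f) = 1 (b(c, f) = (-1)² = 1)
Y(T, P) = T
(-4131 + g(b(3, H(0))))*(4461 + ((-940 + 632) + Y(-35, 24))) = (-4131 - 3)*(4461 + ((-940 + 632) - 35)) = -4134*(4461 + (-308 - 35)) = -4134*(4461 - 343) = -4134*4118 = -17023812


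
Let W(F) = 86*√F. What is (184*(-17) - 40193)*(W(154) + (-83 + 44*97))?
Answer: -181298385 - 3725606*√154 ≈ -2.2753e+8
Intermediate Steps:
(184*(-17) - 40193)*(W(154) + (-83 + 44*97)) = (184*(-17) - 40193)*(86*√154 + (-83 + 44*97)) = (-3128 - 40193)*(86*√154 + (-83 + 4268)) = -43321*(86*√154 + 4185) = -43321*(4185 + 86*√154) = -181298385 - 3725606*√154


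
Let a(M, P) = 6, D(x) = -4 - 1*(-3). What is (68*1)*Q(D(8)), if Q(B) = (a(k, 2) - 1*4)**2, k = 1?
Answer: 272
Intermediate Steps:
D(x) = -1 (D(x) = -4 + 3 = -1)
Q(B) = 4 (Q(B) = (6 - 1*4)**2 = (6 - 4)**2 = 2**2 = 4)
(68*1)*Q(D(8)) = (68*1)*4 = 68*4 = 272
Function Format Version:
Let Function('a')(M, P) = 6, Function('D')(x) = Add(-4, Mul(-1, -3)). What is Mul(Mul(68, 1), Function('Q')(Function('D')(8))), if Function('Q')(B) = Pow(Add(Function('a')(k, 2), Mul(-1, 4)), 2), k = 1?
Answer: 272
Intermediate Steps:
Function('D')(x) = -1 (Function('D')(x) = Add(-4, 3) = -1)
Function('Q')(B) = 4 (Function('Q')(B) = Pow(Add(6, Mul(-1, 4)), 2) = Pow(Add(6, -4), 2) = Pow(2, 2) = 4)
Mul(Mul(68, 1), Function('Q')(Function('D')(8))) = Mul(Mul(68, 1), 4) = Mul(68, 4) = 272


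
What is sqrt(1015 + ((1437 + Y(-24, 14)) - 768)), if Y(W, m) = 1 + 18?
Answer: sqrt(1703) ≈ 41.267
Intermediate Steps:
Y(W, m) = 19
sqrt(1015 + ((1437 + Y(-24, 14)) - 768)) = sqrt(1015 + ((1437 + 19) - 768)) = sqrt(1015 + (1456 - 768)) = sqrt(1015 + 688) = sqrt(1703)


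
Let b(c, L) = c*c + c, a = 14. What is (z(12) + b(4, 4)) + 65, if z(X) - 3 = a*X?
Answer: 256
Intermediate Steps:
z(X) = 3 + 14*X
b(c, L) = c + c² (b(c, L) = c² + c = c + c²)
(z(12) + b(4, 4)) + 65 = ((3 + 14*12) + 4*(1 + 4)) + 65 = ((3 + 168) + 4*5) + 65 = (171 + 20) + 65 = 191 + 65 = 256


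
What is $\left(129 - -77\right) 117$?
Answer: $24102$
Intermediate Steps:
$\left(129 - -77\right) 117 = \left(129 + \left(\left(-26 + 39\right) + 64\right)\right) 117 = \left(129 + \left(13 + 64\right)\right) 117 = \left(129 + 77\right) 117 = 206 \cdot 117 = 24102$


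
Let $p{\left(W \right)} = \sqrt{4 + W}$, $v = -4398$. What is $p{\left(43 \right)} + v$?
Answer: $-4398 + \sqrt{47} \approx -4391.1$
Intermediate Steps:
$p{\left(43 \right)} + v = \sqrt{4 + 43} - 4398 = \sqrt{47} - 4398 = -4398 + \sqrt{47}$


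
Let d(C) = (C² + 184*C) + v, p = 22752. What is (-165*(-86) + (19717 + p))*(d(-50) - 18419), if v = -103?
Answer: -1429053298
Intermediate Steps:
d(C) = -103 + C² + 184*C (d(C) = (C² + 184*C) - 103 = -103 + C² + 184*C)
(-165*(-86) + (19717 + p))*(d(-50) - 18419) = (-165*(-86) + (19717 + 22752))*((-103 + (-50)² + 184*(-50)) - 18419) = (14190 + 42469)*((-103 + 2500 - 9200) - 18419) = 56659*(-6803 - 18419) = 56659*(-25222) = -1429053298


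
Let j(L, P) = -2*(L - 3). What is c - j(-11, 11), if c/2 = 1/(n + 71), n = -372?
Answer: -8430/301 ≈ -28.007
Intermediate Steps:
j(L, P) = 6 - 2*L (j(L, P) = -2*(-3 + L) = 6 - 2*L)
c = -2/301 (c = 2/(-372 + 71) = 2/(-301) = 2*(-1/301) = -2/301 ≈ -0.0066445)
c - j(-11, 11) = -2/301 - (6 - 2*(-11)) = -2/301 - (6 + 22) = -2/301 - 1*28 = -2/301 - 28 = -8430/301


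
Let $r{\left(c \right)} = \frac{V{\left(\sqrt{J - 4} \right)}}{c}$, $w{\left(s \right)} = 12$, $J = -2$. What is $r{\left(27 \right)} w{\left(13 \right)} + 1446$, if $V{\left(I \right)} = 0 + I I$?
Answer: $\frac{4330}{3} \approx 1443.3$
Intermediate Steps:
$V{\left(I \right)} = I^{2}$ ($V{\left(I \right)} = 0 + I^{2} = I^{2}$)
$r{\left(c \right)} = - \frac{6}{c}$ ($r{\left(c \right)} = \frac{\left(\sqrt{-2 - 4}\right)^{2}}{c} = \frac{\left(\sqrt{-6}\right)^{2}}{c} = \frac{\left(i \sqrt{6}\right)^{2}}{c} = - \frac{6}{c}$)
$r{\left(27 \right)} w{\left(13 \right)} + 1446 = - \frac{6}{27} \cdot 12 + 1446 = \left(-6\right) \frac{1}{27} \cdot 12 + 1446 = \left(- \frac{2}{9}\right) 12 + 1446 = - \frac{8}{3} + 1446 = \frac{4330}{3}$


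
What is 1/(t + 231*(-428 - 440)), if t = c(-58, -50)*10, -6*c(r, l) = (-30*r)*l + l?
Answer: -3/166274 ≈ -1.8043e-5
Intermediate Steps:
c(r, l) = -l/6 + 5*l*r (c(r, l) = -((-30*r)*l + l)/6 = -(-30*l*r + l)/6 = -(l - 30*l*r)/6 = -l/6 + 5*l*r)
t = 435250/3 (t = ((⅙)*(-50)*(-1 + 30*(-58)))*10 = ((⅙)*(-50)*(-1 - 1740))*10 = ((⅙)*(-50)*(-1741))*10 = (43525/3)*10 = 435250/3 ≈ 1.4508e+5)
1/(t + 231*(-428 - 440)) = 1/(435250/3 + 231*(-428 - 440)) = 1/(435250/3 + 231*(-868)) = 1/(435250/3 - 200508) = 1/(-166274/3) = -3/166274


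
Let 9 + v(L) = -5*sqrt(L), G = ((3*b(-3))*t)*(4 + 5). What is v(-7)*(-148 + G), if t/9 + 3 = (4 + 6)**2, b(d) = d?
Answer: 637749 + 354305*I*sqrt(7) ≈ 6.3775e+5 + 9.374e+5*I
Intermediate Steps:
t = 873 (t = -27 + 9*(4 + 6)**2 = -27 + 9*10**2 = -27 + 9*100 = -27 + 900 = 873)
G = -70713 (G = ((3*(-3))*873)*(4 + 5) = -9*873*9 = -7857*9 = -70713)
v(L) = -9 - 5*sqrt(L)
v(-7)*(-148 + G) = (-9 - 5*I*sqrt(7))*(-148 - 70713) = (-9 - 5*I*sqrt(7))*(-70861) = 637749 + 354305*I*sqrt(7)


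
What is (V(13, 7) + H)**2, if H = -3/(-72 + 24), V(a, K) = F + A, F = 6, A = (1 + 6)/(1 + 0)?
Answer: 43681/256 ≈ 170.63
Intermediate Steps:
A = 7 (A = 7/1 = 7*1 = 7)
V(a, K) = 13 (V(a, K) = 6 + 7 = 13)
H = 1/16 (H = -3/(-48) = -3*(-1/48) = 1/16 ≈ 0.062500)
(V(13, 7) + H)**2 = (13 + 1/16)**2 = (209/16)**2 = 43681/256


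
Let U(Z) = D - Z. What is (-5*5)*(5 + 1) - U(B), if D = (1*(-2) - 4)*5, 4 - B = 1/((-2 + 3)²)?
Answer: -117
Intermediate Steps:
B = 3 (B = 4 - 1/((-2 + 3)²) = 4 - 1/(1²) = 4 - 1/1 = 4 - 1*1 = 4 - 1 = 3)
D = -30 (D = (-2 - 4)*5 = -6*5 = -30)
U(Z) = -30 - Z
(-5*5)*(5 + 1) - U(B) = (-5*5)*(5 + 1) - (-30 - 1*3) = -25*6 - (-30 - 3) = -150 - 1*(-33) = -150 + 33 = -117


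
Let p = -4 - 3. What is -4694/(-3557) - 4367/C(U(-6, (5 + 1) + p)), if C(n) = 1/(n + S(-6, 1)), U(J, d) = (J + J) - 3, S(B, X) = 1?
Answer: 217472560/3557 ≈ 61139.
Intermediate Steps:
p = -7
U(J, d) = -3 + 2*J (U(J, d) = 2*J - 3 = -3 + 2*J)
C(n) = 1/(1 + n) (C(n) = 1/(n + 1) = 1/(1 + n))
-4694/(-3557) - 4367/C(U(-6, (5 + 1) + p)) = -4694/(-3557) - (-8734 - 52404) = -4694*(-1/3557) - 4367/(1/(1 + (-3 - 12))) = 4694/3557 - 4367/(1/(1 - 15)) = 4694/3557 - 4367/(1/(-14)) = 4694/3557 - 4367/(-1/14) = 4694/3557 - 4367*(-14) = 4694/3557 + 61138 = 217472560/3557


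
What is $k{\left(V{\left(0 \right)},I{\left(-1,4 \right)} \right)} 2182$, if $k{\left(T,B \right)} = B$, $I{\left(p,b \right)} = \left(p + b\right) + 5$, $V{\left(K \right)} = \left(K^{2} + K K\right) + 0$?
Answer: $17456$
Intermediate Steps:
$V{\left(K \right)} = 2 K^{2}$ ($V{\left(K \right)} = \left(K^{2} + K^{2}\right) + 0 = 2 K^{2} + 0 = 2 K^{2}$)
$I{\left(p,b \right)} = 5 + b + p$ ($I{\left(p,b \right)} = \left(b + p\right) + 5 = 5 + b + p$)
$k{\left(V{\left(0 \right)},I{\left(-1,4 \right)} \right)} 2182 = \left(5 + 4 - 1\right) 2182 = 8 \cdot 2182 = 17456$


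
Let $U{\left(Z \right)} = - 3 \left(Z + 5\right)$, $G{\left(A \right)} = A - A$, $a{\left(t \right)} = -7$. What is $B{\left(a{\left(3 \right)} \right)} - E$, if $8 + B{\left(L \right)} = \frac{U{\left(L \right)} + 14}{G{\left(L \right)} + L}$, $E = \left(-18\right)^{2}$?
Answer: $- \frac{2344}{7} \approx -334.86$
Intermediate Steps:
$G{\left(A \right)} = 0$
$U{\left(Z \right)} = -15 - 3 Z$ ($U{\left(Z \right)} = - 3 \left(5 + Z\right) = -15 - 3 Z$)
$E = 324$
$B{\left(L \right)} = -8 + \frac{-1 - 3 L}{L}$ ($B{\left(L \right)} = -8 + \frac{\left(-15 - 3 L\right) + 14}{0 + L} = -8 + \frac{-1 - 3 L}{L}$)
$B{\left(a{\left(3 \right)} \right)} - E = \left(-11 - \frac{1}{-7}\right) - 324 = \left(-11 - - \frac{1}{7}\right) - 324 = \left(-11 + \frac{1}{7}\right) - 324 = - \frac{76}{7} - 324 = - \frac{2344}{7}$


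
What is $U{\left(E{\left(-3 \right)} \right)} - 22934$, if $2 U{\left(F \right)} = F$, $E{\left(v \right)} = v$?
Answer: $- \frac{45871}{2} \approx -22936.0$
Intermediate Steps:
$U{\left(F \right)} = \frac{F}{2}$
$U{\left(E{\left(-3 \right)} \right)} - 22934 = \frac{1}{2} \left(-3\right) - 22934 = - \frac{3}{2} - 22934 = - \frac{45871}{2}$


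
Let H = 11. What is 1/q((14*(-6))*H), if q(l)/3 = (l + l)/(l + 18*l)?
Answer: 19/6 ≈ 3.1667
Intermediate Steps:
q(l) = 6/19 (q(l) = 3*((l + l)/(l + 18*l)) = 3*((2*l)/((19*l))) = 3*((2*l)*(1/(19*l))) = 3*(2/19) = 6/19)
1/q((14*(-6))*H) = 1/(6/19) = 19/6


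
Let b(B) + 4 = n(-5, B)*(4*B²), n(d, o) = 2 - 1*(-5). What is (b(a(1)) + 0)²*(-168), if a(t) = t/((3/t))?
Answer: -3584/27 ≈ -132.74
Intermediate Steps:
n(d, o) = 7 (n(d, o) = 2 + 5 = 7)
a(t) = t²/3 (a(t) = t*(t/3) = t²/3)
b(B) = -4 + 28*B² (b(B) = -4 + 7*(4*B²) = -4 + 28*B²)
(b(a(1)) + 0)²*(-168) = ((-4 + 28*((⅓)*1²)²) + 0)²*(-168) = ((-4 + 28*((⅓)*1)²) + 0)²*(-168) = ((-4 + 28*(⅓)²) + 0)²*(-168) = ((-4 + 28*(⅑)) + 0)²*(-168) = ((-4 + 28/9) + 0)²*(-168) = (-8/9 + 0)²*(-168) = (-8/9)²*(-168) = (64/81)*(-168) = -3584/27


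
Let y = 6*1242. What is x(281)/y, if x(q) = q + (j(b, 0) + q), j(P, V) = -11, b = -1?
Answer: 551/7452 ≈ 0.073940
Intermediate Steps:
y = 7452
x(q) = -11 + 2*q (x(q) = q + (-11 + q) = -11 + 2*q)
x(281)/y = (-11 + 2*281)/7452 = (-11 + 562)*(1/7452) = 551*(1/7452) = 551/7452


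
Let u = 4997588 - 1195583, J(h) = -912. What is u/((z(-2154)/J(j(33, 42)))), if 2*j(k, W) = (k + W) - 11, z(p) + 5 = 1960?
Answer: -693485712/391 ≈ -1.7736e+6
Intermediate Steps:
z(p) = 1955 (z(p) = -5 + 1960 = 1955)
j(k, W) = -11/2 + W/2 + k/2 (j(k, W) = ((k + W) - 11)/2 = ((W + k) - 11)/2 = (-11 + W + k)/2 = -11/2 + W/2 + k/2)
u = 3802005
u/((z(-2154)/J(j(33, 42)))) = 3802005/((1955/(-912))) = 3802005/((1955*(-1/912))) = 3802005/(-1955/912) = 3802005*(-912/1955) = -693485712/391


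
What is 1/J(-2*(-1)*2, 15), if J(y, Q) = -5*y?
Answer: -1/20 ≈ -0.050000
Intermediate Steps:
1/J(-2*(-1)*2, 15) = 1/(-5*(-2*(-1))*2) = 1/(-10*2) = 1/(-5*4) = 1/(-20) = -1/20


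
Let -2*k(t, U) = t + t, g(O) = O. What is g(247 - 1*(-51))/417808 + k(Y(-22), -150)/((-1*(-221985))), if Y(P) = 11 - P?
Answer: 8727311/15457851480 ≈ 0.00056459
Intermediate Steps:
k(t, U) = -t (k(t, U) = -(t + t)/2 = -t)
g(247 - 1*(-51))/417808 + k(Y(-22), -150)/((-1*(-221985))) = (247 - 1*(-51))/417808 + (-(11 - 1*(-22)))/((-1*(-221985))) = (247 + 51)*(1/417808) - (11 + 22)/221985 = 298*(1/417808) - 1*33*(1/221985) = 149/208904 - 33*1/221985 = 149/208904 - 11/73995 = 8727311/15457851480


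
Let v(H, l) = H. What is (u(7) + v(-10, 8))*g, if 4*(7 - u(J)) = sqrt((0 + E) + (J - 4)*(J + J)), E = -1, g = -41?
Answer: 123 + 41*sqrt(41)/4 ≈ 188.63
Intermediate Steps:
u(J) = 7 - sqrt(-1 + 2*J*(-4 + J))/4 (u(J) = 7 - sqrt((0 - 1) + (J - 4)*(J + J))/4 = 7 - sqrt(-1 + (-4 + J)*(2*J))/4 = 7 - sqrt(-1 + 2*J*(-4 + J))/4)
(u(7) + v(-10, 8))*g = ((7 - sqrt(-1 - 8*7 + 2*7**2)/4) - 10)*(-41) = ((7 - sqrt(-1 - 56 + 2*49)/4) - 10)*(-41) = ((7 - sqrt(-1 - 56 + 98)/4) - 10)*(-41) = ((7 - sqrt(41)/4) - 10)*(-41) = (-3 - sqrt(41)/4)*(-41) = 123 + 41*sqrt(41)/4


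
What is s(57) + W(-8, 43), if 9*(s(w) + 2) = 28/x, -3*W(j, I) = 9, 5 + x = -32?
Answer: -1693/333 ≈ -5.0841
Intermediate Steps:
x = -37 (x = -5 - 32 = -37)
W(j, I) = -3 (W(j, I) = -1/3*9 = -3)
s(w) = -694/333 (s(w) = -2 + (28/(-37))/9 = -2 + (28*(-1/37))/9 = -2 + (1/9)*(-28/37) = -2 - 28/333 = -694/333)
s(57) + W(-8, 43) = -694/333 - 3 = -1693/333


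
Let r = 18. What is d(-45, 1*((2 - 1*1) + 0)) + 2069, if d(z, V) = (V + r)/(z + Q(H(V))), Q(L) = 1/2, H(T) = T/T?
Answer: 184103/89 ≈ 2068.6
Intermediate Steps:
H(T) = 1
Q(L) = ½
d(z, V) = (18 + V)/(½ + z) (d(z, V) = (V + 18)/(z + ½) = (18 + V)/(½ + z))
d(-45, 1*((2 - 1*1) + 0)) + 2069 = 2*(18 + 1*((2 - 1*1) + 0))/(1 + 2*(-45)) + 2069 = 2*(18 + 1*((2 - 1) + 0))/(1 - 90) + 2069 = 2*(18 + 1*(1 + 0))/(-89) + 2069 = 2*(-1/89)*(18 + 1*1) + 2069 = 2*(-1/89)*(18 + 1) + 2069 = 2*(-1/89)*19 + 2069 = -38/89 + 2069 = 184103/89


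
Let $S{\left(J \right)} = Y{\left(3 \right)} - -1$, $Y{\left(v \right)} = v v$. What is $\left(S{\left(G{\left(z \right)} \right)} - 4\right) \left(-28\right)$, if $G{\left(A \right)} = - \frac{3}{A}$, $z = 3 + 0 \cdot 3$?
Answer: $-168$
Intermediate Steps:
$Y{\left(v \right)} = v^{2}$
$z = 3$ ($z = 3 + 0 = 3$)
$S{\left(J \right)} = 10$ ($S{\left(J \right)} = 3^{2} - -1 = 9 + 1 = 10$)
$\left(S{\left(G{\left(z \right)} \right)} - 4\right) \left(-28\right) = \left(10 - 4\right) \left(-28\right) = 6 \left(-28\right) = -168$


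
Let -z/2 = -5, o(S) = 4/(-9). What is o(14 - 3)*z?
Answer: -40/9 ≈ -4.4444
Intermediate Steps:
o(S) = -4/9 (o(S) = 4*(-⅑) = -4/9)
z = 10 (z = -2*(-5) = 10)
o(14 - 3)*z = -4/9*10 = -40/9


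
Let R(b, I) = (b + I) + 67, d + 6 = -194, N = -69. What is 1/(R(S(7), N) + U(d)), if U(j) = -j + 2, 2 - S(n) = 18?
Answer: 1/184 ≈ 0.0054348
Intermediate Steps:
S(n) = -16 (S(n) = 2 - 1*18 = 2 - 18 = -16)
d = -200 (d = -6 - 194 = -200)
U(j) = 2 - j
R(b, I) = 67 + I + b (R(b, I) = (I + b) + 67 = 67 + I + b)
1/(R(S(7), N) + U(d)) = 1/((67 - 69 - 16) + (2 - 1*(-200))) = 1/(-18 + (2 + 200)) = 1/(-18 + 202) = 1/184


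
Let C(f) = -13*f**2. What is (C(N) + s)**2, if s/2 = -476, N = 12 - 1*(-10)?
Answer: 52475536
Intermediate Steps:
N = 22 (N = 12 + 10 = 22)
s = -952 (s = 2*(-476) = -952)
(C(N) + s)**2 = (-13*22**2 - 952)**2 = (-13*484 - 952)**2 = (-6292 - 952)**2 = (-7244)**2 = 52475536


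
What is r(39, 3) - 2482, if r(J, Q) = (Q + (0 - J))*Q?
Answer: -2590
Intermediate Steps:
r(J, Q) = Q*(Q - J) (r(J, Q) = (Q - J)*Q = Q*(Q - J))
r(39, 3) - 2482 = 3*(3 - 1*39) - 2482 = 3*(3 - 39) - 2482 = 3*(-36) - 2482 = -108 - 2482 = -2590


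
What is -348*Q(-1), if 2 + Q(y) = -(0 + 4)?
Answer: 2088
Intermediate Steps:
Q(y) = -6 (Q(y) = -2 - (0 + 4) = -2 - 1*4 = -2 - 4 = -6)
-348*Q(-1) = -348*(-6) = 2088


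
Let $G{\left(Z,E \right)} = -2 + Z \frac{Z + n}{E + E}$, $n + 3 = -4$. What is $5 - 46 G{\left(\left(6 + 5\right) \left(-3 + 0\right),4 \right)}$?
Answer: $-7493$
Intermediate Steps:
$n = -7$ ($n = -3 - 4 = -7$)
$G{\left(Z,E \right)} = -2 + \frac{Z \left(-7 + Z\right)}{2 E}$ ($G{\left(Z,E \right)} = -2 + Z \frac{Z - 7}{E + E} = -2 + Z \frac{-7 + Z}{2 E} = -2 + \frac{Z \left(-7 + Z\right)}{2 E}$)
$5 - 46 G{\left(\left(6 + 5\right) \left(-3 + 0\right),4 \right)} = 5 - 46 \frac{\left(\left(6 + 5\right) \left(-3 + 0\right)\right)^{2} - 7 \left(6 + 5\right) \left(-3 + 0\right) - 16}{2 \cdot 4} = 5 - 46 \cdot \frac{1}{2} \cdot \frac{1}{4} \left(\left(11 \left(-3\right)\right)^{2} - 7 \cdot 11 \left(-3\right) - 16\right) = 5 - 46 \cdot \frac{1}{2} \cdot \frac{1}{4} \left(\left(-33\right)^{2} - -231 - 16\right) = 5 - 46 \cdot \frac{1}{2} \cdot \frac{1}{4} \left(1089 + 231 - 16\right) = 5 - 46 \cdot \frac{1}{2} \cdot \frac{1}{4} \cdot 1304 = 5 - 7498 = -7493$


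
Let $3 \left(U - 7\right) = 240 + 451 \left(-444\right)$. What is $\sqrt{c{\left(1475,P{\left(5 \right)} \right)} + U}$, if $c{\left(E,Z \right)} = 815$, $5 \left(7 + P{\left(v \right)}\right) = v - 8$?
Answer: $i \sqrt{65846} \approx 256.6 i$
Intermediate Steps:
$P{\left(v \right)} = - \frac{43}{5} + \frac{v}{5}$ ($P{\left(v \right)} = -7 + \frac{v - 8}{5} = -7 + \frac{-8 + v}{5} = -7 + \left(- \frac{8}{5} + \frac{v}{5}\right) = - \frac{43}{5} + \frac{v}{5}$)
$U = -66661$ ($U = 7 + \frac{240 + 451 \left(-444\right)}{3} = 7 + \frac{240 - 200244}{3} = 7 + \frac{1}{3} \left(-200004\right) = 7 - 66668 = -66661$)
$\sqrt{c{\left(1475,P{\left(5 \right)} \right)} + U} = \sqrt{815 - 66661} = \sqrt{-65846} = i \sqrt{65846}$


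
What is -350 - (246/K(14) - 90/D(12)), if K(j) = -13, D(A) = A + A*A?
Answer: -661/2 ≈ -330.50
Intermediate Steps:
D(A) = A + A²
-350 - (246/K(14) - 90/D(12)) = -350 - (246/(-13) - 90*1/(12*(1 + 12))) = -350 - (246*(-1/13) - 90/(12*13)) = -350 - (-246/13 - 90/156) = -350 - (-246/13 - 90*1/156) = -350 - (-246/13 - 15/26) = -350 - 1*(-39/2) = -350 + 39/2 = -661/2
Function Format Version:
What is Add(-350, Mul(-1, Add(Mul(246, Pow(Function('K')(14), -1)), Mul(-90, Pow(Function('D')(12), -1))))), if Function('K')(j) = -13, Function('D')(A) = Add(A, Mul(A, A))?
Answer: Rational(-661, 2) ≈ -330.50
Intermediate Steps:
Function('D')(A) = Add(A, Pow(A, 2))
Add(-350, Mul(-1, Add(Mul(246, Pow(Function('K')(14), -1)), Mul(-90, Pow(Function('D')(12), -1))))) = Add(-350, Mul(-1, Add(Mul(246, Pow(-13, -1)), Mul(-90, Pow(Mul(12, Add(1, 12)), -1))))) = Add(-350, Mul(-1, Add(Mul(246, Rational(-1, 13)), Mul(-90, Pow(Mul(12, 13), -1))))) = Add(-350, Mul(-1, Add(Rational(-246, 13), Mul(-90, Pow(156, -1))))) = Add(-350, Mul(-1, Add(Rational(-246, 13), Mul(-90, Rational(1, 156))))) = Add(-350, Mul(-1, Add(Rational(-246, 13), Rational(-15, 26)))) = Add(-350, Mul(-1, Rational(-39, 2))) = Add(-350, Rational(39, 2)) = Rational(-661, 2)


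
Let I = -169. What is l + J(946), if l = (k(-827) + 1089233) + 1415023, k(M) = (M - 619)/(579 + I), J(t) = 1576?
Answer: 513694837/205 ≈ 2.5058e+6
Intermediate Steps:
k(M) = -619/410 + M/410 (k(M) = (M - 619)/(579 - 169) = (-619 + M)/410 = (-619 + M)*(1/410) = -619/410 + M/410)
l = 513371757/205 (l = ((-619/410 + (1/410)*(-827)) + 1089233) + 1415023 = ((-619/410 - 827/410) + 1089233) + 1415023 = (-723/205 + 1089233) + 1415023 = 223292042/205 + 1415023 = 513371757/205 ≈ 2.5043e+6)
l + J(946) = 513371757/205 + 1576 = 513694837/205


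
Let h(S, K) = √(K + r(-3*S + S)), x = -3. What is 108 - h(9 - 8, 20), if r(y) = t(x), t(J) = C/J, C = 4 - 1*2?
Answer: 108 - √174/3 ≈ 103.60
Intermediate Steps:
C = 2 (C = 4 - 2 = 2)
t(J) = 2/J
r(y) = -⅔ (r(y) = 2/(-3) = 2*(-⅓) = -⅔)
h(S, K) = √(-⅔ + K) (h(S, K) = √(K - ⅔) = √(-⅔ + K))
108 - h(9 - 8, 20) = 108 - √(-6 + 9*20)/3 = 108 - √(-6 + 180)/3 = 108 - √174/3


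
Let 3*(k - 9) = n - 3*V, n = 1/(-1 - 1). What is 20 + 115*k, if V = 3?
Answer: 4145/6 ≈ 690.83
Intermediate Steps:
n = -½ (n = 1/(-2) = -½ ≈ -0.50000)
k = 35/6 (k = 9 + (-½ - 3*3)/3 = 9 + (-½ - 9)/3 = 9 + (⅓)*(-19/2) = 9 - 19/6 = 35/6 ≈ 5.8333)
20 + 115*k = 20 + 115*(35/6) = 20 + 4025/6 = 4145/6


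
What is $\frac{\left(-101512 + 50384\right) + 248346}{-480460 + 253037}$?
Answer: $- \frac{28174}{32489} \approx -0.86719$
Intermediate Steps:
$\frac{\left(-101512 + 50384\right) + 248346}{-480460 + 253037} = \frac{-51128 + 248346}{-227423} = 197218 \left(- \frac{1}{227423}\right) = - \frac{28174}{32489}$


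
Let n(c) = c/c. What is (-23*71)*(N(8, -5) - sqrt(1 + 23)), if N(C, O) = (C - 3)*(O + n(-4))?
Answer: 32660 + 3266*sqrt(6) ≈ 40660.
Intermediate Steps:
n(c) = 1
N(C, O) = (1 + O)*(-3 + C) (N(C, O) = (C - 3)*(O + 1) = (-3 + C)*(1 + O) = (1 + O)*(-3 + C))
(-23*71)*(N(8, -5) - sqrt(1 + 23)) = (-23*71)*((-3 + 8 - 3*(-5) + 8*(-5)) - sqrt(1 + 23)) = -1633*((-3 + 8 + 15 - 40) - sqrt(24)) = -1633*(-20 - 2*sqrt(6)) = 32660 + 3266*sqrt(6)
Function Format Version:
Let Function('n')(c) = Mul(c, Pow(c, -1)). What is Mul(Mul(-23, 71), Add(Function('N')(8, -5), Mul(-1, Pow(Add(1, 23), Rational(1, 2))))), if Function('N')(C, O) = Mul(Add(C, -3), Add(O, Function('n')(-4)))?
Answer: Add(32660, Mul(3266, Pow(6, Rational(1, 2)))) ≈ 40660.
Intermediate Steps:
Function('n')(c) = 1
Function('N')(C, O) = Mul(Add(1, O), Add(-3, C)) (Function('N')(C, O) = Mul(Add(C, -3), Add(O, 1)) = Mul(Add(-3, C), Add(1, O)) = Mul(Add(1, O), Add(-3, C)))
Mul(Mul(-23, 71), Add(Function('N')(8, -5), Mul(-1, Pow(Add(1, 23), Rational(1, 2))))) = Mul(Mul(-23, 71), Add(Add(-3, 8, Mul(-3, -5), Mul(8, -5)), Mul(-1, Pow(Add(1, 23), Rational(1, 2))))) = Mul(-1633, Add(Add(-3, 8, 15, -40), Mul(-1, Pow(24, Rational(1, 2))))) = Mul(-1633, Add(-20, Mul(-1, Mul(2, Pow(6, Rational(1, 2)))))) = Mul(-1633, Add(-20, Mul(-2, Pow(6, Rational(1, 2))))) = Add(32660, Mul(3266, Pow(6, Rational(1, 2))))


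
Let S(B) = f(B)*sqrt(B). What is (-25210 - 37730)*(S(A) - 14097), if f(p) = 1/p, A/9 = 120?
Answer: 887265180 - 1049*sqrt(30)/3 ≈ 8.8726e+8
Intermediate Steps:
A = 1080 (A = 9*120 = 1080)
S(B) = 1/sqrt(B) (S(B) = sqrt(B)/B = 1/sqrt(B))
(-25210 - 37730)*(S(A) - 14097) = (-25210 - 37730)*(1/sqrt(1080) - 14097) = -62940*(sqrt(30)/180 - 14097) = -62940*(-14097 + sqrt(30)/180) = 887265180 - 1049*sqrt(30)/3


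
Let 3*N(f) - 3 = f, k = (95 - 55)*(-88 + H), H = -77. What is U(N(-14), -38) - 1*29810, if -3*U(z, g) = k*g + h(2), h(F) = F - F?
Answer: -113410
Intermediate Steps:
k = -6600 (k = (95 - 55)*(-88 - 77) = 40*(-165) = -6600)
N(f) = 1 + f/3
h(F) = 0
U(z, g) = 2200*g (U(z, g) = -(-6600*g + 0)/3 = -(-2200)*g = 2200*g)
U(N(-14), -38) - 1*29810 = 2200*(-38) - 1*29810 = -83600 - 29810 = -113410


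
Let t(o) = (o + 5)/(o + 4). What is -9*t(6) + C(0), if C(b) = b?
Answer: -99/10 ≈ -9.9000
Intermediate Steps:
t(o) = (5 + o)/(4 + o)
-9*t(6) + C(0) = -9*(5 + 6)/(4 + 6) + 0 = -9*11/10 + 0 = -99/10 + 0 = -99/10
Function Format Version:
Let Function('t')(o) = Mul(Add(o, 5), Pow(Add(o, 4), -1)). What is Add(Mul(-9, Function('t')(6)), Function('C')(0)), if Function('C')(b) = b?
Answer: Rational(-99, 10) ≈ -9.9000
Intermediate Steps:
Function('t')(o) = Mul(Pow(Add(4, o), -1), Add(5, o)) (Function('t')(o) = Mul(Add(5, o), Pow(Add(4, o), -1)) = Mul(Pow(Add(4, o), -1), Add(5, o)))
Add(Mul(-9, Function('t')(6)), Function('C')(0)) = Add(Mul(-9, Mul(Pow(Add(4, 6), -1), Add(5, 6))), 0) = Add(Mul(-9, Mul(Pow(10, -1), 11)), 0) = Add(Mul(-9, Mul(Rational(1, 10), 11)), 0) = Add(Mul(-9, Rational(11, 10)), 0) = Add(Rational(-99, 10), 0) = Rational(-99, 10)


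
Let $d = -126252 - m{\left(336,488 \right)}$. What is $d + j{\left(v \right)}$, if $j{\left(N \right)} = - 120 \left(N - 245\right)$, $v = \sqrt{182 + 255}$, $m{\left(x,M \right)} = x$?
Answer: $-97188 - 120 \sqrt{437} \approx -99697.0$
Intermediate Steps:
$v = \sqrt{437} \approx 20.905$
$j{\left(N \right)} = 29400 - 120 N$ ($j{\left(N \right)} = - 120 \left(-245 + N\right) = 29400 - 120 N$)
$d = -126588$ ($d = -126252 - 336 = -126588$)
$d + j{\left(v \right)} = -126588 + \left(29400 - 120 \sqrt{437}\right) = -97188 - 120 \sqrt{437}$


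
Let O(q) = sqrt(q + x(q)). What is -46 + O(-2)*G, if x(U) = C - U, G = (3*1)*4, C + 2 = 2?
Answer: -46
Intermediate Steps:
C = 0 (C = -2 + 2 = 0)
G = 12 (G = 3*4 = 12)
x(U) = -U (x(U) = 0 - U = -U)
O(q) = 0 (O(q) = sqrt(q - q) = sqrt(0) = 0)
-46 + O(-2)*G = -46 + 0*12 = -46 + 0 = -46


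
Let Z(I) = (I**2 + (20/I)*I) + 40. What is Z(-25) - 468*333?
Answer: -155159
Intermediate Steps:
Z(I) = 60 + I**2 (Z(I) = (I**2 + 20) + 40 = (20 + I**2) + 40 = 60 + I**2)
Z(-25) - 468*333 = (60 + (-25)**2) - 468*333 = (60 + 625) - 155844 = 685 - 155844 = -155159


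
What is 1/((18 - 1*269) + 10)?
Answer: -1/241 ≈ -0.0041494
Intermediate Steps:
1/((18 - 1*269) + 10) = 1/((18 - 269) + 10) = 1/(-251 + 10) = 1/(-241) = -1/241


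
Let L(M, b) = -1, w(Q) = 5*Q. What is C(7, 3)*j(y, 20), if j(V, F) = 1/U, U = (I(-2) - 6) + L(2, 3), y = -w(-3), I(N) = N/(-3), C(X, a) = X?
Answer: -21/19 ≈ -1.1053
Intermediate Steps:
I(N) = -N/3 (I(N) = N*(-⅓) = -N/3)
y = 15 (y = -5*(-3) = -1*(-15) = 15)
U = -19/3 (U = (-⅓*(-2) - 6) - 1 = (⅔ - 6) - 1 = -16/3 - 1 = -19/3 ≈ -6.3333)
j(V, F) = -3/19 (j(V, F) = 1/(-19/3) = -3/19)
C(7, 3)*j(y, 20) = 7*(-3/19) = -21/19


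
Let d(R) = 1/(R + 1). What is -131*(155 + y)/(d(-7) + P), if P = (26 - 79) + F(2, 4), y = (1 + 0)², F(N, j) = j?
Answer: 122616/295 ≈ 415.65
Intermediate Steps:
d(R) = 1/(1 + R)
y = 1 (y = 1² = 1)
P = -49 (P = (26 - 79) + 4 = -53 + 4 = -49)
-131*(155 + y)/(d(-7) + P) = -131*(155 + 1)/(1/(1 - 7) - 49) = -20436/(1/(-6) - 49) = -20436/(-⅙ - 49) = -20436/(-295/6) = -20436*(-6)/295 = -131*(-936/295) = 122616/295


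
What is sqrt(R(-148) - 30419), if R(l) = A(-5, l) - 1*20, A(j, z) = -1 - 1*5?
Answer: I*sqrt(30445) ≈ 174.48*I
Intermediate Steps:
A(j, z) = -6 (A(j, z) = -1 - 5 = -6)
R(l) = -26 (R(l) = -6 - 1*20 = -6 - 20 = -26)
sqrt(R(-148) - 30419) = sqrt(-26 - 30419) = sqrt(-30445) = I*sqrt(30445)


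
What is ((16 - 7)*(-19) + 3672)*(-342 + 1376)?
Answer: 3620034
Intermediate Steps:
((16 - 7)*(-19) + 3672)*(-342 + 1376) = (9*(-19) + 3672)*1034 = (-171 + 3672)*1034 = 3501*1034 = 3620034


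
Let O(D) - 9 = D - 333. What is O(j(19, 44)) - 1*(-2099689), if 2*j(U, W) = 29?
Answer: 4198759/2 ≈ 2.0994e+6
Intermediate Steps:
j(U, W) = 29/2 (j(U, W) = (½)*29 = 29/2)
O(D) = -324 + D (O(D) = 9 + (D - 333) = 9 + (-333 + D) = -324 + D)
O(j(19, 44)) - 1*(-2099689) = (-324 + 29/2) - 1*(-2099689) = -619/2 + 2099689 = 4198759/2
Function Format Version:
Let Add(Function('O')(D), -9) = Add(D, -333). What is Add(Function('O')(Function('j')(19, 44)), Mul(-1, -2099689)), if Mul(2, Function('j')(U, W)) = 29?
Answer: Rational(4198759, 2) ≈ 2.0994e+6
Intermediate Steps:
Function('j')(U, W) = Rational(29, 2) (Function('j')(U, W) = Mul(Rational(1, 2), 29) = Rational(29, 2))
Function('O')(D) = Add(-324, D) (Function('O')(D) = Add(9, Add(D, -333)) = Add(9, Add(-333, D)) = Add(-324, D))
Add(Function('O')(Function('j')(19, 44)), Mul(-1, -2099689)) = Add(Add(-324, Rational(29, 2)), Mul(-1, -2099689)) = Add(Rational(-619, 2), 2099689) = Rational(4198759, 2)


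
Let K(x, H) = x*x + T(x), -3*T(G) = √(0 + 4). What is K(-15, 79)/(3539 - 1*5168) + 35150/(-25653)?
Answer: -63014173/41788737 ≈ -1.5079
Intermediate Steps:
T(G) = -⅔ (T(G) = -√(0 + 4)/3 = -√4/3 = -⅓*2 = -⅔)
K(x, H) = -⅔ + x² (K(x, H) = x*x - ⅔ = x² - ⅔ = -⅔ + x²)
K(-15, 79)/(3539 - 1*5168) + 35150/(-25653) = (-⅔ + (-15)²)/(3539 - 1*5168) + 35150/(-25653) = (-⅔ + 225)/(3539 - 5168) + 35150*(-1/25653) = (673/3)/(-1629) - 35150/25653 = (673/3)*(-1/1629) - 35150/25653 = -673/4887 - 35150/25653 = -63014173/41788737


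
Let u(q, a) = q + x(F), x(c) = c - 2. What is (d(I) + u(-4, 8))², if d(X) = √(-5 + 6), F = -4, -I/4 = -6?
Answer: 81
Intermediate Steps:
I = 24 (I = -4*(-6) = 24)
x(c) = -2 + c
u(q, a) = -6 + q (u(q, a) = q + (-2 - 4) = q - 6 = -6 + q)
d(X) = 1 (d(X) = √1 = 1)
(d(I) + u(-4, 8))² = (1 + (-6 - 4))² = (1 - 10)² = (-9)² = 81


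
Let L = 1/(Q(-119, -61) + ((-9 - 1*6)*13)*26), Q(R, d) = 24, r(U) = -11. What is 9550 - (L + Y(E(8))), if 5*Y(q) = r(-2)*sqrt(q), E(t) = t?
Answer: 48189301/5046 + 22*sqrt(2)/5 ≈ 9556.2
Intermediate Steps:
Y(q) = -11*sqrt(q)/5 (Y(q) = (-11*sqrt(q))/5 = -11*sqrt(q)/5)
L = -1/5046 (L = 1/(24 + ((-9 - 1*6)*13)*26) = 1/(24 + ((-9 - 6)*13)*26) = 1/(24 - 15*13*26) = 1/(24 - 195*26) = 1/(24 - 5070) = 1/(-5046) = -1/5046 ≈ -0.00019818)
9550 - (L + Y(E(8))) = 9550 - (-1/5046 - 22*sqrt(2)/5) = 9550 + (1/5046 + 22*sqrt(2)/5) = 48189301/5046 + 22*sqrt(2)/5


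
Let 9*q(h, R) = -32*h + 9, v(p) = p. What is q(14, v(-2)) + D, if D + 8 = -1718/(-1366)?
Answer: -341282/6147 ≈ -55.520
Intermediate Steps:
q(h, R) = 1 - 32*h/9 (q(h, R) = (-32*h + 9)/9 = (9 - 32*h)/9 = 1 - 32*h/9)
D = -4605/683 (D = -8 - 1718/(-1366) = -8 - 1718*(-1/1366) = -8 + 859/683 = -4605/683 ≈ -6.7423)
q(14, v(-2)) + D = (1 - 32/9*14) - 4605/683 = (1 - 448/9) - 4605/683 = -439/9 - 4605/683 = -341282/6147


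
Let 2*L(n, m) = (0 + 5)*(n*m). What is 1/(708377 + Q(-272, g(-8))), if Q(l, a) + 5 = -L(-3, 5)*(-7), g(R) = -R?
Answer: 2/1416219 ≈ 1.4122e-6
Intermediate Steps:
L(n, m) = 5*m*n/2 (L(n, m) = ((0 + 5)*(n*m))/2 = (5*(m*n))/2 = (5*m*n)/2 = 5*m*n/2)
Q(l, a) = -535/2 (Q(l, a) = -5 - 5*5*(-3)/2*(-7) = -5 - 1*(-75/2)*(-7) = -5 + (75/2)*(-7) = -5 - 525/2 = -535/2)
1/(708377 + Q(-272, g(-8))) = 1/(708377 - 535/2) = 1/(1416219/2) = 2/1416219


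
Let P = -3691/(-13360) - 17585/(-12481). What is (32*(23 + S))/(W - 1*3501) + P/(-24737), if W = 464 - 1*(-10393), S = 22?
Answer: 494803716369177/2528502252830960 ≈ 0.19569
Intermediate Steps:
P = 281002971/166746160 (P = -3691*(-1/13360) - 17585*(-1/12481) = 3691/13360 + 17585/12481 = 281002971/166746160 ≈ 1.6852)
W = 10857 (W = 464 + 10393 = 10857)
(32*(23 + S))/(W - 1*3501) + P/(-24737) = (32*(23 + 22))/(10857 - 1*3501) + (281002971/166746160)/(-24737) = (32*45)/(10857 - 3501) + (281002971/166746160)*(-1/24737) = 1440/7356 - 281002971/4124799759920 = 1440*(1/7356) - 281002971/4124799759920 = 120/613 - 281002971/4124799759920 = 494803716369177/2528502252830960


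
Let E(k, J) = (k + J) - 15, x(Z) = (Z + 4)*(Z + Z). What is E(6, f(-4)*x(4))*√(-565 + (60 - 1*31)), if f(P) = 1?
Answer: 110*I*√134 ≈ 1273.3*I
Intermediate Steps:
x(Z) = 2*Z*(4 + Z) (x(Z) = (4 + Z)*(2*Z) = 2*Z*(4 + Z))
E(k, J) = -15 + J + k (E(k, J) = (J + k) - 15 = -15 + J + k)
E(6, f(-4)*x(4))*√(-565 + (60 - 1*31)) = (-15 + 1*(2*4*(4 + 4)) + 6)*√(-565 + (60 - 1*31)) = (-15 + 1*(2*4*8) + 6)*√(-565 + (60 - 31)) = (-15 + 1*64 + 6)*√(-565 + 29) = (-15 + 64 + 6)*√(-536) = 55*(2*I*√134) = 110*I*√134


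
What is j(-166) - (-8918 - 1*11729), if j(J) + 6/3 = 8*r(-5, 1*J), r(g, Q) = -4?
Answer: 20613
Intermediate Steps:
j(J) = -34 (j(J) = -2 + 8*(-4) = -2 - 32 = -34)
j(-166) - (-8918 - 1*11729) = -34 - (-8918 - 1*11729) = -34 - (-8918 - 11729) = -34 - 1*(-20647) = -34 + 20647 = 20613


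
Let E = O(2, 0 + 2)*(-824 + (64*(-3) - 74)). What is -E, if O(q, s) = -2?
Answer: -2180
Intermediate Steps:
E = 2180 (E = -2*(-824 + (64*(-3) - 74)) = -2*(-824 + (-192 - 74)) = -2*(-824 - 266) = -2*(-1090) = 2180)
-E = -1*2180 = -2180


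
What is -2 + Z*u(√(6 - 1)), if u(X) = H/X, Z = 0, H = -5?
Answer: -2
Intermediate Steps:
u(X) = -5/X
-2 + Z*u(√(6 - 1)) = -2 + 0*(-5/√(6 - 1)) = -2 + 0*(-5*√5/5) = -2 + 0*(-√5) = -2 + 0 = -2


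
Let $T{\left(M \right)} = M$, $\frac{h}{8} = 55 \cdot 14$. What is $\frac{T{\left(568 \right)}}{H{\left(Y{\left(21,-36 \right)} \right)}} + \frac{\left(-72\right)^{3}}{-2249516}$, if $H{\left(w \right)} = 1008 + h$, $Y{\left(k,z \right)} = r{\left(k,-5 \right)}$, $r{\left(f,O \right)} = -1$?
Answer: $\frac{123536461}{503891584} \approx 0.24516$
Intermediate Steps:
$h = 6160$ ($h = 8 \cdot 55 \cdot 14 = 8 \cdot 770 = 6160$)
$Y{\left(k,z \right)} = -1$
$H{\left(w \right)} = 7168$ ($H{\left(w \right)} = 1008 + 6160 = 7168$)
$\frac{T{\left(568 \right)}}{H{\left(Y{\left(21,-36 \right)} \right)}} + \frac{\left(-72\right)^{3}}{-2249516} = \frac{568}{7168} + \frac{\left(-72\right)^{3}}{-2249516} = 568 \cdot \frac{1}{7168} - - \frac{93312}{562379} = \frac{71}{896} + \frac{93312}{562379} = \frac{123536461}{503891584}$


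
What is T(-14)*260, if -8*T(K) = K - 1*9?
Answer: 1495/2 ≈ 747.50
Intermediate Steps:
T(K) = 9/8 - K/8 (T(K) = -(K - 1*9)/8 = -(K - 9)/8 = -(-9 + K)/8 = 9/8 - K/8)
T(-14)*260 = (9/8 - ⅛*(-14))*260 = (9/8 + 7/4)*260 = (23/8)*260 = 1495/2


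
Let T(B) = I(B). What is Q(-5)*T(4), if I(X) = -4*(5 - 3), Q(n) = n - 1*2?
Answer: 56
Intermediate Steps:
Q(n) = -2 + n (Q(n) = n - 2 = -2 + n)
I(X) = -8 (I(X) = -4*2 = -8)
T(B) = -8
Q(-5)*T(4) = (-2 - 5)*(-8) = -7*(-8) = 56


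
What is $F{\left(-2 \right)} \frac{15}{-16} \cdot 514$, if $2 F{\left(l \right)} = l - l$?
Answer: $0$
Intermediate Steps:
$F{\left(l \right)} = 0$ ($F{\left(l \right)} = \frac{l - l}{2} = \frac{1}{2} \cdot 0 = 0$)
$F{\left(-2 \right)} \frac{15}{-16} \cdot 514 = 0 \frac{15}{-16} \cdot 514 = 0 \cdot 15 \left(- \frac{1}{16}\right) 514 = 0 \left(- \frac{15}{16}\right) 514 = 0 \cdot 514 = 0$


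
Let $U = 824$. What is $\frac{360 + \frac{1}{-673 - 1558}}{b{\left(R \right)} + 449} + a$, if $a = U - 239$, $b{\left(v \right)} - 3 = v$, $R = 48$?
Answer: $\frac{653370659}{1115500} \approx 585.72$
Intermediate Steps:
$b{\left(v \right)} = 3 + v$
$a = 585$ ($a = 824 - 239 = 585$)
$\frac{360 + \frac{1}{-673 - 1558}}{b{\left(R \right)} + 449} + a = \frac{360 + \frac{1}{-673 - 1558}}{\left(3 + 48\right) + 449} + 585 = \frac{360 + \frac{1}{-2231}}{51 + 449} + 585 = \frac{360 - \frac{1}{2231}}{500} + 585 = \frac{803159}{2231} \cdot \frac{1}{500} + 585 = \frac{803159}{1115500} + 585 = \frac{653370659}{1115500}$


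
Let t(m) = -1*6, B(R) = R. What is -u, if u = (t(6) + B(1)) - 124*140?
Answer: 17365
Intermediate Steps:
t(m) = -6
u = -17365 (u = (-6 + 1) - 124*140 = -5 - 17360 = -17365)
-u = -1*(-17365) = 17365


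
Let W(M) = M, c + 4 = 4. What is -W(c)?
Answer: 0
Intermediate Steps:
c = 0 (c = -4 + 4 = 0)
-W(c) = -1*0 = 0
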